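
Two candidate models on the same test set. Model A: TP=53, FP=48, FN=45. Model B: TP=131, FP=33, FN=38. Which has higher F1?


Model A: P=53/101=0.5248, R=53/98=0.5408, F1=2PR/(P+R)=2TP/(2TP+FP+FN)=106/199=0.5327
Model B: P=131/164=0.7988, R=131/169=0.7751, F1=2PR/(P+R)=2TP/(2TP+FP+FN)=262/333=0.7868
0.5327 < 0.7868 → Model B

Model B


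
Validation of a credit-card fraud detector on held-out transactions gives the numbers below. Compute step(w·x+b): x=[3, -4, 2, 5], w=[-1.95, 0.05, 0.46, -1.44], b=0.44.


z = (3)·(-1.95) + (-4)·(0.05) + (2)·(0.46) + (5)·(-1.44) + 0.44
  = -11.89
step(z) = 0 (z<0)

0


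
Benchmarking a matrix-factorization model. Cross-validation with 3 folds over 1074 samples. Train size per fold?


Fold size = 1074/3 = 358
Training per fold = 1074 - 358 = 716

716


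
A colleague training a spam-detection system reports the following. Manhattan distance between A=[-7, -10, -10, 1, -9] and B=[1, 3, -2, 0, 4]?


d = |-7-1| + |-10-3| + |-10+ 2| + |1-0| + |-9-4|
  = 8 + 13 + 8 + 1 + 13
  = 43

43


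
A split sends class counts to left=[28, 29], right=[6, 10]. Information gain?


Parent = [34, 39], H_parent = 0.9966
H_left = 0.9998 (n=57), H_right = 0.9544 (n=16)
H_children = (57/73)·0.9998 + (16/73)·0.9544 = 0.9898
IG = 0.9966 - 0.9898 = 0.0068

0.0068


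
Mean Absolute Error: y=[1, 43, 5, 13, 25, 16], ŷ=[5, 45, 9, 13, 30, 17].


Absolute errors: |1-5|=4, |43-45|=2, |5-9|=4, |13-13|=0, |25-30|=5, |16-17|=1
Sum = 16
MAE = 16/6 = 8/3

8/3


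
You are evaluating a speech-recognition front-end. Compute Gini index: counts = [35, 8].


Probabilities: [35/43, 8/43] ≈ [0.814, 0.186]
Σpᵢ² = (1225 + 64)/43² = 1289/1849
Gini = 1 - Σpᵢ² = 1 - 1289/1849 = 0.3029

0.3029


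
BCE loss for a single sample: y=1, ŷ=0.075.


BCE = -[y·ln(p) + (1-y)·ln(1-p)]
= -1·ln(0.075) - 0
= -ln(0.075) = 2.5903

2.5903


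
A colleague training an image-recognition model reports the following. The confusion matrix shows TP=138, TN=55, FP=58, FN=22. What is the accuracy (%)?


Accuracy = (TP+TN)/(TP+TN+FP+FN)
= (138+55)/(273)
= 193/273 = 70.7%

70.7%


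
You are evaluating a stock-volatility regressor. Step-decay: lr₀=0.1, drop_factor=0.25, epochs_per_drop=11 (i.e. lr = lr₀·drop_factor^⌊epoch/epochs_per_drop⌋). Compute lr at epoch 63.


n_drops = ⌊63/11⌋ = 5
lr = 0.1·0.25^5 = 0.1·0.0009765625 = 0.00009765625

0.00009765625


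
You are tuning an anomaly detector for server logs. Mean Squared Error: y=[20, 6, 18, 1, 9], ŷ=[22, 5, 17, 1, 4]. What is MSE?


Squared errors: (20-22)²=4, (6-5)²=1, (18-17)²=1, (1-1)²=0, (9-4)²=25
Sum = 31
MSE = 31/5 = 31/5

31/5


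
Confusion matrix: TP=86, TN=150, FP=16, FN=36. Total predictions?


Total = TP + TN + FP + FN
= 86 + 150 + 16 + 36
= 288
(Predicted positive: 102, predicted negative: 186)

288


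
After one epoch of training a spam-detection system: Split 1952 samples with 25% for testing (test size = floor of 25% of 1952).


Test = ⌊1952·25/100⌋ = 488
Train = 1952 - 488 = 1464

Train: 1464, Test: 488


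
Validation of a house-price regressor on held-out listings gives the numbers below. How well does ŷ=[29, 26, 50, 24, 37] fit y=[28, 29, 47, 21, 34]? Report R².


ȳ = 31.8
SS_res = Σ(y-ŷ)² = 37
SS_tot = Σ(y-ȳ)² = 374.8
R² = 1 - SS_res/SS_tot = 1 - 0.0987 = 0.9013

0.9013


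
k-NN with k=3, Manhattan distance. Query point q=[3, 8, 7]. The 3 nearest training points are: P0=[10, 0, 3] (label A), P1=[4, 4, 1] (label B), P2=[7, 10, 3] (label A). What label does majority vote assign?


d(q,P0) = 19  (label A)
d(q,P1) = 11  (label B)
d(q,P2) = 10  (label A)
Votes: A=2, B=1
Majority → A

A


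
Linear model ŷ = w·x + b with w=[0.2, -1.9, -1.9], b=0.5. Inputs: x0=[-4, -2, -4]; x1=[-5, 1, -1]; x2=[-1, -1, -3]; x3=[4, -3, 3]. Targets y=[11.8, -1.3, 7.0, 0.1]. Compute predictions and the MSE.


ŷ0 = (0.2)·(-4) + (-1.9)·(-2) + (-1.9)·(-4) + 0.5 = 11.1
ŷ1 = (0.2)·(-5) + (-1.9)·(1) + (-1.9)·(-1) + 0.5 = -0.5
ŷ2 = (0.2)·(-1) + (-1.9)·(-1) + (-1.9)·(-3) + 0.5 = 7.9
ŷ3 = (0.2)·(4) + (-1.9)·(-3) + (-1.9)·(3) + 0.5 = 1.3
errors² = [0.49, 0.64, 0.81, 1.44]
MSE = 3.3800/4 = 0.845

0.845


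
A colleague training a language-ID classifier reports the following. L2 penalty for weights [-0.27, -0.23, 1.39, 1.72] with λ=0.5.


‖w‖₂² = (-0.27)² + (-0.23)² + (1.39)² + (1.72)²
     = 0.0729 + 0.0529 + 1.9321 + 2.9584
     = 5.0163
λ·‖w‖₂² = 0.5·5.0163 = 2.50815

2.50815


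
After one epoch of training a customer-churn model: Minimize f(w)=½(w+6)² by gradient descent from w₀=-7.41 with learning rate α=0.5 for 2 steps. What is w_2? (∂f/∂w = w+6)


step 1: grad = -7.41+6 = -1.41; w = -7.41 - 0.5·(-1.41) = -6.705
step 2: grad = -6.705+6 = -0.705; w = -6.705 - 0.5·(-0.705) = -6.3525

-6.3525


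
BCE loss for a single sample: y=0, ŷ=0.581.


BCE = -[y·ln(p) + (1-y)·ln(1-p)]
= -0 - 1·ln(1-0.581)
= -ln(0.419) = 0.8699

0.8699


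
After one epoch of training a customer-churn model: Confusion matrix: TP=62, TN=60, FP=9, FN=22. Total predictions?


Total = TP + TN + FP + FN
= 62 + 60 + 9 + 22
= 153
(Predicted positive: 71, predicted negative: 82)

153


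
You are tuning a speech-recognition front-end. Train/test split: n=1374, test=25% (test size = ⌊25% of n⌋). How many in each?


Test = ⌊1374·25/100⌋ = 343
Train = 1374 - 343 = 1031

Train: 1031, Test: 343


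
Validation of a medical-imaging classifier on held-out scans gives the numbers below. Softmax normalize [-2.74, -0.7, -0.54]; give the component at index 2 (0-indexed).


Exponentials: e^-2.74=0.0646, e^-0.7=0.4966, e^-0.54=0.5827
Sum = 1.1439
Softmax = [0.0564, 0.4341, 0.5094]
p[2] = 0.5827/1.1439 = 0.5094

0.5094


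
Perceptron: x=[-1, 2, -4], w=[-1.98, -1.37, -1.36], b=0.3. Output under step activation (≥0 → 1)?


z = (-1)·(-1.98) + (2)·(-1.37) + (-4)·(-1.36) + 0.3
  = 4.98
step(z) = 1 (z≥0)

1


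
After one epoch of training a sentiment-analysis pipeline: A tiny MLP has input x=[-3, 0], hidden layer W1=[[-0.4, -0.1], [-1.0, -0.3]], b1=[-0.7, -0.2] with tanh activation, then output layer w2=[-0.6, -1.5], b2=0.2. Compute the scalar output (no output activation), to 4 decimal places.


z1[0] = (-0.4)·(-3) + (-0.1)·(0) - 0.7 = 0.5
z1[1] = (-1.0)·(-3) + (-0.3)·(0) - 0.2 = 2.8
h = tanh(z1) = [0.4621, 0.9926]
output = (-0.6)·(0.4621) + (-1.5)·(0.9926) + 0.2 = -1.5662

-1.5662


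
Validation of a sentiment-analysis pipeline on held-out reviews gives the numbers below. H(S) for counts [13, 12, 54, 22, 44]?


Probabilities: [13/145, 12/145, 54/145, 22/145, 44/145] ≈ [0.0897, 0.0828, 0.3724, 0.1517, 0.3034]
H = -((13/145)·log₂(13/145) + (12/145)·log₂(12/145) + (54/145)·log₂(54/145) + (22/145)·log₂(22/145) + (44/145)·log₂(44/145))
  = 2.075 bits

2.075 bits


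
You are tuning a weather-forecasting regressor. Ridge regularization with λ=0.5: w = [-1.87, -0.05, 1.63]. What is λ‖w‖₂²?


‖w‖₂² = (-1.87)² + (-0.05)² + (1.63)²
     = 3.4969 + 0.0025 + 2.6569
     = 6.1563
λ·‖w‖₂² = 0.5·6.1563 = 3.07815

3.07815


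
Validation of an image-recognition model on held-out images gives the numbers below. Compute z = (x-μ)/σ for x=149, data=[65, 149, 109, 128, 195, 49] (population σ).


μ = 115.8333, σ = 49.3505
z = (149 - 115.8333)/49.3505 = 0.6721

0.6721


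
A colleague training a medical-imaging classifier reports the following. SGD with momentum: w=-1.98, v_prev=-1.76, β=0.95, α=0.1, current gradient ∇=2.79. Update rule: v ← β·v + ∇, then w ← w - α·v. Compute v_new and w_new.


v_new = 0.95·-1.76 + 2.79 = -1.672 + 2.79 = 1.118
w_new = -1.98 - 0.1·1.118 = -1.98 - 0.1118 = -2.0918

v_new=1.118, w_new=-2.0918


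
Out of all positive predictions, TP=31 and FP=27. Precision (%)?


Precision = TP/(TP+FP)
= 31/(31+27)
= 31/58 = 53.45%

53.45%


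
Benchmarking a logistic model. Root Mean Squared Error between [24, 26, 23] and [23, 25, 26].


MSE = 11/3 = 3.6667
RMSE = √(11/3) = 1.9149

1.9149


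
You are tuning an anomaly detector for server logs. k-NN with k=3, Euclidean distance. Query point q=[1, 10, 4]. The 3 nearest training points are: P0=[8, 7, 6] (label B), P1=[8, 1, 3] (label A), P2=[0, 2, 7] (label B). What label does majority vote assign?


d(q,P0) = 7.874  (label B)
d(q,P1) = 11.4455  (label A)
d(q,P2) = 8.6023  (label B)
Votes: A=1, B=2
Majority → B

B


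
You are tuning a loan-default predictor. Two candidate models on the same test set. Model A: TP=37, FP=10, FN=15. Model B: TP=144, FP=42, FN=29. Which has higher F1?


Model A: P=37/47=0.7872, R=37/52=0.7115, F1=2PR/(P+R)=2TP/(2TP+FP+FN)=74/99=0.7475
Model B: P=144/186=0.7742, R=144/173=0.8324, F1=2PR/(P+R)=2TP/(2TP+FP+FN)=288/359=0.8022
0.7475 < 0.8022 → Model B

Model B


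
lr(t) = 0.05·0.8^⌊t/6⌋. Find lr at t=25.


n_drops = ⌊25/6⌋ = 4
lr = 0.05·0.8^4 = 0.05·0.4096 = 0.02048

0.02048


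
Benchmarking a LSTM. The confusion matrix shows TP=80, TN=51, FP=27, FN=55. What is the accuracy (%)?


Accuracy = (TP+TN)/(TP+TN+FP+FN)
= (80+51)/(213)
= 131/213 = 61.5%

61.5%


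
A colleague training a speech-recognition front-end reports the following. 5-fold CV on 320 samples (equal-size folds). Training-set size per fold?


Fold size = 320/5 = 64
Training per fold = 320 - 64 = 256

256


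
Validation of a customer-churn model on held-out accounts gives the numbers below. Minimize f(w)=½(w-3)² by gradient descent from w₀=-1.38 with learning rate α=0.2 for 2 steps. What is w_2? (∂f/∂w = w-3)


step 1: grad = -1.38-3 = -4.38; w = -1.38 - 0.2·(-4.38) = -0.504
step 2: grad = -0.504-3 = -3.504; w = -0.504 - 0.2·(-3.504) = 0.1968

0.1968


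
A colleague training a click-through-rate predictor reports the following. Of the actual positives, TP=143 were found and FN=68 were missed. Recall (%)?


Recall = TP/(TP+FN)
= 143/(143+68)
= 143/211 = 67.77%

67.77%


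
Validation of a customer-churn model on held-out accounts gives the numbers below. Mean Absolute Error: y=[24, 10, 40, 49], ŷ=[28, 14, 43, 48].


Absolute errors: |24-28|=4, |10-14|=4, |40-43|=3, |49-48|=1
Sum = 12
MAE = 12/4 = 3

3


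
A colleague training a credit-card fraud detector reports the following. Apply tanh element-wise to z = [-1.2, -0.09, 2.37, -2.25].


tanh(-1.2) = -0.8337
tanh(-0.09) = -0.0898
tanh(2.37) = 0.9827
tanh(-2.25) = -0.978
result = [-0.8337, -0.0898, 0.9827, -0.978]

[-0.8337, -0.0898, 0.9827, -0.978]


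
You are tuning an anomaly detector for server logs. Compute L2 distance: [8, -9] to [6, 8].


d = √((8-6)² + (-9-8)²)
  = √(4 + 289)
  = √293 = 17.1172

17.1172


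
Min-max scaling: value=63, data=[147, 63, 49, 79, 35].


min=35, max=147
(63-35)/(147-35) = 28/112 = 0.25

0.25


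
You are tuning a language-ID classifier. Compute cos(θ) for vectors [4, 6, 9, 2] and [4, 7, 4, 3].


A·B = 4·4 + 6·7 + 9·4 + 2·3 = 100
‖A‖ = √137 = 11.7047, ‖B‖ = √90 = 9.4868
cos = 100/(√137·√90) = 100/√12330 = 0.9006

0.9006


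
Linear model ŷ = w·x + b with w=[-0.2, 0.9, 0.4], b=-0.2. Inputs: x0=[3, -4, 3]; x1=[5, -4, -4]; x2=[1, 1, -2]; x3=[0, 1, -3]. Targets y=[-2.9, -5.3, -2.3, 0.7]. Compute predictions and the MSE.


ŷ0 = (-0.2)·(3) + (0.9)·(-4) + (0.4)·(3) - 0.2 = -3.2
ŷ1 = (-0.2)·(5) + (0.9)·(-4) + (0.4)·(-4) - 0.2 = -6.4
ŷ2 = (-0.2)·(1) + (0.9)·(1) + (0.4)·(-2) - 0.2 = -0.3
ŷ3 = (-0.2)·(0) + (0.9)·(1) + (0.4)·(-3) - 0.2 = -0.5
errors² = [0.09, 1.21, 4.0, 1.44]
MSE = 6.7400/4 = 1.685

1.685


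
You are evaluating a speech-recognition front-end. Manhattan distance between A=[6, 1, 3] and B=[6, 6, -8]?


d = |6-6| + |1-6| + |3+ 8|
  = 0 + 5 + 11
  = 16

16


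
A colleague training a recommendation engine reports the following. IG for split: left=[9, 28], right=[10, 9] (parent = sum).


Parent = [19, 37], H_parent = 0.9241
H_left = 0.8004 (n=37), H_right = 0.998 (n=19)
H_children = (37/56)·0.8004 + (19/56)·0.998 = 0.8674
IG = 0.9241 - 0.8674 = 0.0567

0.0567


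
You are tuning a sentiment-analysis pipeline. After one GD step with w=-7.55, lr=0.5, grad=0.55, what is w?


w_new = w - α·∇
= -7.55 - 0.5·0.55
= -7.55 - 0.275
= -7.825

-7.825


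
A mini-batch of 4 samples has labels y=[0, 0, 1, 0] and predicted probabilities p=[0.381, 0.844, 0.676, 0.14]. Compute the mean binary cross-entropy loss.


L[0] = -ln(1-0.381) = -ln(0.619) = 0.4797
L[1] = -ln(1-0.844) = -ln(0.156) = 1.8579
L[2] = -ln(0.676) = 0.3916
L[3] = -ln(1-0.14) = -ln(0.86) = 0.1508
mean = (0.4797 + 1.8579 + 0.3916 + 0.1508)/4 = 0.72

0.72


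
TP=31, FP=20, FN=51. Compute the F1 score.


Precision = 31/51 = 0.6078
Recall = 31/82 = 0.378
F1 = 2·P·R/(P+R) = 2·TP/(2·TP+FP+FN) = 62/(62+20+51) = 62/133 = 0.4662

0.4662


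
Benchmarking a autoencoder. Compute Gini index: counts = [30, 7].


Probabilities: [30/37, 7/37] ≈ [0.8108, 0.1892]
Σpᵢ² = (900 + 49)/37² = 949/1369
Gini = 1 - Σpᵢ² = 1 - 949/1369 = 0.3068

0.3068


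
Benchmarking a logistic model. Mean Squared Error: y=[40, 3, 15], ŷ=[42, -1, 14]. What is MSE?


Squared errors: (40-42)²=4, (3+ 1)²=16, (15-14)²=1
Sum = 21
MSE = 21/3 = 7

7


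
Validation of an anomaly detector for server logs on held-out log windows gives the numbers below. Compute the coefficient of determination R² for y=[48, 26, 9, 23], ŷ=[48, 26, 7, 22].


ȳ = 26.5
SS_res = Σ(y-ŷ)² = 5
SS_tot = Σ(y-ȳ)² = 781
R² = 1 - SS_res/SS_tot = 1 - 0.0064 = 0.9936

0.9936


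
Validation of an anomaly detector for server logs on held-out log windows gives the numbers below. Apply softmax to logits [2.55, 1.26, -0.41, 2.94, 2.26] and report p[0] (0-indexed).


Exponentials: e^2.55=12.8071, e^1.26=3.5254, e^-0.41=0.6637, e^2.94=18.9158, e^2.26=9.5831
Sum = 45.4951
Softmax = [0.2815, 0.0775, 0.0146, 0.4158, 0.2106]
p[0] = 12.8071/45.4951 = 0.2815

0.2815


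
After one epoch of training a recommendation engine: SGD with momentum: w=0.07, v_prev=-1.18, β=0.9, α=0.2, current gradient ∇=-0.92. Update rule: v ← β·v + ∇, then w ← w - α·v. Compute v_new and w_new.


v_new = 0.9·-1.18 - 0.92 = -1.062 - 0.92 = -1.982
w_new = 0.07 - 0.2·-1.982 = 0.07 + 0.3964 = 0.4664

v_new=-1.982, w_new=0.4664


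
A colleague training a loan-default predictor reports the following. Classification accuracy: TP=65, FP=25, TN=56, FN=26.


Accuracy = (TP+TN)/(TP+TN+FP+FN)
= (65+56)/(172)
= 121/172 = 70.35%

70.35%


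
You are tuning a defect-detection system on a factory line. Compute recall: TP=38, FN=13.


Recall = TP/(TP+FN)
= 38/(38+13)
= 38/51 = 74.51%

74.51%


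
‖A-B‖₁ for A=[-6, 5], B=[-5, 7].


d = |-6+ 5| + |5-7|
  = 1 + 2
  = 3

3


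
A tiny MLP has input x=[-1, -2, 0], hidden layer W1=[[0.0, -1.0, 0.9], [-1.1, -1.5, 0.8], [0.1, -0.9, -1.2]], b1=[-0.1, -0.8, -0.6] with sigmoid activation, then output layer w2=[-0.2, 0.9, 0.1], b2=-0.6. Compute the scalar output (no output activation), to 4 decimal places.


z1[0] = (0.0)·(-1) + (-1.0)·(-2) + (0.9)·(0) - 0.1 = 1.9
z1[1] = (-1.1)·(-1) + (-1.5)·(-2) + (0.8)·(0) - 0.8 = 3.3
z1[2] = (0.1)·(-1) + (-0.9)·(-2) + (-1.2)·(0) - 0.6 = 1.1
h = sigmoid(z1) = [0.8699, 0.9644, 0.7503]
output = (-0.2)·(0.8699) + (0.9)·(0.9644) + (0.1)·(0.7503) - 0.6 = 0.169

0.169


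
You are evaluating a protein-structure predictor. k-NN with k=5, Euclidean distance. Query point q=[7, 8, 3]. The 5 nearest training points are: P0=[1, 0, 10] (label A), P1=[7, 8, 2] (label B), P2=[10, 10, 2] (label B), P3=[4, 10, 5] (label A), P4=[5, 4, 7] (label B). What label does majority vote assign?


d(q,P0) = 12.2066  (label A)
d(q,P1) = 1.0  (label B)
d(q,P2) = 3.7417  (label B)
d(q,P3) = 4.1231  (label A)
d(q,P4) = 6.0  (label B)
Votes: A=2, B=3
Majority → B

B


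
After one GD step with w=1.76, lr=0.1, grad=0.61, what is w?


w_new = w - α·∇
= 1.76 - 0.1·0.61
= 1.76 - 0.061
= 1.699

1.699


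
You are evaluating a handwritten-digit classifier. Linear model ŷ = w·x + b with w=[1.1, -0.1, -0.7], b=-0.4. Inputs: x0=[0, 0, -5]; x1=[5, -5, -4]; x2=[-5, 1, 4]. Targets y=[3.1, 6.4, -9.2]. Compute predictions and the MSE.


ŷ0 = (1.1)·(0) + (-0.1)·(0) + (-0.7)·(-5) - 0.4 = 3.1
ŷ1 = (1.1)·(5) + (-0.1)·(-5) + (-0.7)·(-4) - 0.4 = 8.4
ŷ2 = (1.1)·(-5) + (-0.1)·(1) + (-0.7)·(4) - 0.4 = -8.8
errors² = [0.0, 4.0, 0.16]
MSE = 4.1600/3 = 1.3867

1.3867


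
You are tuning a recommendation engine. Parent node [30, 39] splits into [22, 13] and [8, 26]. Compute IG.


Parent = [30, 39], H_parent = 0.9877
H_left = 0.9518 (n=35), H_right = 0.7871 (n=34)
H_children = (35/69)·0.9518 + (34/69)·0.7871 = 0.8706
IG = 0.9877 - 0.8706 = 0.1171

0.1171


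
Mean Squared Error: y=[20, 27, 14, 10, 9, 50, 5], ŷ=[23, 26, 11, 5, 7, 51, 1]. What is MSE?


Squared errors: (20-23)²=9, (27-26)²=1, (14-11)²=9, (10-5)²=25, (9-7)²=4, (50-51)²=1, (5-1)²=16
Sum = 65
MSE = 65/7 = 65/7

65/7


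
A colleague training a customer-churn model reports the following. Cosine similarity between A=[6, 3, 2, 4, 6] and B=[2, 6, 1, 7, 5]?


A·B = 6·2 + 3·6 + 2·1 + 4·7 + 6·5 = 90
‖A‖ = √101 = 10.0499, ‖B‖ = √115 = 10.7238
cos = 90/(√101·√115) = 90/√11615 = 0.8351

0.8351


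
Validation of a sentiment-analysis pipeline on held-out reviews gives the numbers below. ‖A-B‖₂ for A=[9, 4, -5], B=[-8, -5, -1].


d = √((9+ 8)² + (4+ 5)² + (-5+ 1)²)
  = √(289 + 81 + 16)
  = √386 = 19.6469

19.6469


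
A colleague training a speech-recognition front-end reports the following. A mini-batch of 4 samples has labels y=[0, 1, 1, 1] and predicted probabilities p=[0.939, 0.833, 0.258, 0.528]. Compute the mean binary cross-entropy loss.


L[0] = -ln(1-0.939) = -ln(0.061) = 2.7969
L[1] = -ln(0.833) = 0.1827
L[2] = -ln(0.258) = 1.3548
L[3] = -ln(0.528) = 0.6387
mean = (2.7969 + 0.1827 + 1.3548 + 0.6387)/4 = 1.2433

1.2433


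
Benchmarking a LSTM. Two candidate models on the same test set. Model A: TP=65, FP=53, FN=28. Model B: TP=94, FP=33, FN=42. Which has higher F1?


Model A: P=65/118=0.5508, R=65/93=0.6989, F1=2PR/(P+R)=2TP/(2TP+FP+FN)=130/211=0.6161
Model B: P=94/127=0.7402, R=94/136=0.6912, F1=2PR/(P+R)=2TP/(2TP+FP+FN)=188/263=0.7148
0.6161 < 0.7148 → Model B

Model B


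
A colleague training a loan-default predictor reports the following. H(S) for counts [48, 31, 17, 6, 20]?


Probabilities: [48/122, 31/122, 17/122, 6/122, 20/122] ≈ [0.3934, 0.2541, 0.1393, 0.0492, 0.1639]
H = -((48/122)·log₂(48/122) + (31/122)·log₂(31/122) + (17/122)·log₂(17/122) + (6/122)·log₂(6/122) + (20/122)·log₂(20/122))
  = 2.0693 bits

2.0693 bits


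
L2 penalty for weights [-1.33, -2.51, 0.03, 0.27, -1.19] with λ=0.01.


‖w‖₂² = (-1.33)² + (-2.51)² + (0.03)² + (0.27)² + (-1.19)²
     = 1.7689 + 6.3001 + 0.0009 + 0.0729 + 1.4161
     = 9.5589
λ·‖w‖₂² = 0.01·9.5589 = 0.095589

0.095589


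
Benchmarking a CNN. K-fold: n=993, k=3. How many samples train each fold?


Fold size = 993/3 = 331
Training per fold = 993 - 331 = 662

662


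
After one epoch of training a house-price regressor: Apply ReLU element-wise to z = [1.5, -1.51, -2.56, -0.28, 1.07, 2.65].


ReLU(1.5) = max(0, 1.5) = 1.5
ReLU(-1.51) = max(0, -1.51) = 0.0
ReLU(-2.56) = max(0, -2.56) = 0.0
ReLU(-0.28) = max(0, -0.28) = 0.0
ReLU(1.07) = max(0, 1.07) = 1.07
ReLU(2.65) = max(0, 2.65) = 2.65
result = [1.5, 0.0, 0.0, 0.0, 1.07, 2.65]

[1.5, 0.0, 0.0, 0.0, 1.07, 2.65]


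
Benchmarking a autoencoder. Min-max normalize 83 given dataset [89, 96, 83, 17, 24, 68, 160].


min=17, max=160
(83-17)/(160-17) = 66/143 = 0.4615

0.4615


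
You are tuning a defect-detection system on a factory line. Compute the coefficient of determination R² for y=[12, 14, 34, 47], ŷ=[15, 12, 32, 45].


ȳ = 26.75
SS_res = Σ(y-ŷ)² = 21
SS_tot = Σ(y-ȳ)² = 842.75
R² = 1 - SS_res/SS_tot = 1 - 0.0249 = 0.9751

0.9751


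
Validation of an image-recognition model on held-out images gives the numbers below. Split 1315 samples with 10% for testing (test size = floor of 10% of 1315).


Test = ⌊1315·10/100⌋ = 131
Train = 1315 - 131 = 1184

Train: 1184, Test: 131


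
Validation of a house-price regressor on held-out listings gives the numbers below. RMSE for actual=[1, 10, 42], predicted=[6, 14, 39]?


MSE = 50/3 = 16.6667
RMSE = √(50/3) = 4.0825

4.0825


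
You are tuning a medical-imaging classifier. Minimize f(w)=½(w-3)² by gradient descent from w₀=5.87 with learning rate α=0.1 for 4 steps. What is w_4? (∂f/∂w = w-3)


step 1: grad = 5.87-3 = 2.87; w = 5.87 - 0.1·(2.87) = 5.583
step 2: grad = 5.583-3 = 2.583; w = 5.583 - 0.1·(2.583) = 5.3247
step 3: grad = 5.3247-3 = 2.3247; w = 5.3247 - 0.1·(2.3247) = 5.09223
step 4: grad = 5.09223-3 = 2.09223; w = 5.09223 - 0.1·(2.09223) = 4.883007

4.883007


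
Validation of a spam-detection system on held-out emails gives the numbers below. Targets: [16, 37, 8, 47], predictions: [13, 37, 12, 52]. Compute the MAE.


Absolute errors: |16-13|=3, |37-37|=0, |8-12|=4, |47-52|=5
Sum = 12
MAE = 12/4 = 3

3


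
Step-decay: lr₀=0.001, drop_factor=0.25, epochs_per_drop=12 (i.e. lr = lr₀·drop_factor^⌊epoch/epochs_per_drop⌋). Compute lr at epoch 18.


n_drops = ⌊18/12⌋ = 1
lr = 0.001·0.25^1 = 0.001·0.25 = 0.00025

0.00025


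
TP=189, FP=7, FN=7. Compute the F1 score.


Precision = 189/196 = 0.9643
Recall = 189/196 = 0.9643
F1 = 2·P·R/(P+R) = 2·TP/(2·TP+FP+FN) = 378/(378+7+7) = 378/392 = 0.9643

0.9643


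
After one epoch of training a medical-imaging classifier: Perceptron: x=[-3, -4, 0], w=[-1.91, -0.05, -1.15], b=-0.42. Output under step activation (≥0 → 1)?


z = (-3)·(-1.91) + (-4)·(-0.05) + (0)·(-1.15) - 0.42
  = 5.51
step(z) = 1 (z≥0)

1


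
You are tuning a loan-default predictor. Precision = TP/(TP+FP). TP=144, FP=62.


Precision = TP/(TP+FP)
= 144/(144+62)
= 144/206 = 69.9%

69.9%


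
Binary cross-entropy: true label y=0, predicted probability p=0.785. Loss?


BCE = -[y·ln(p) + (1-y)·ln(1-p)]
= -0 - 1·ln(1-0.785)
= -ln(0.215) = 1.5371

1.5371


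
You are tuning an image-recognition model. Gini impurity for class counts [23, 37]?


Probabilities: [23/60, 37/60] ≈ [0.3833, 0.6167]
Σpᵢ² = (529 + 1369)/60² = 1898/3600
Gini = 1 - Σpᵢ² = 1 - 1898/3600 = 0.4728

0.4728


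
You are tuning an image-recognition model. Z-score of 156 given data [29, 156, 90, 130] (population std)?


μ = 101.25, σ = 47.882
z = (156 - 101.25)/47.882 = 1.1434

1.1434


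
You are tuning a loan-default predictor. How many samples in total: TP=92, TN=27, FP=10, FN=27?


Total = TP + TN + FP + FN
= 92 + 27 + 10 + 27
= 156
(Predicted positive: 102, predicted negative: 54)

156


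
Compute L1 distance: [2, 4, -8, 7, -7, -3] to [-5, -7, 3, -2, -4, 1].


d = |2+ 5| + |4+ 7| + |-8-3| + |7+ 2| + |-7+ 4| + |-3-1|
  = 7 + 11 + 11 + 9 + 3 + 4
  = 45

45


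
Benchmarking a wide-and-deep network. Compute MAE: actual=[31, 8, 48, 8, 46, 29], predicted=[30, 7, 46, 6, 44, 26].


Absolute errors: |31-30|=1, |8-7|=1, |48-46|=2, |8-6|=2, |46-44|=2, |29-26|=3
Sum = 11
MAE = 11/6 = 11/6

11/6


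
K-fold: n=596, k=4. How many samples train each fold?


Fold size = 596/4 = 149
Training per fold = 596 - 149 = 447

447


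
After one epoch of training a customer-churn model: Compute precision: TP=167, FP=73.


Precision = TP/(TP+FP)
= 167/(167+73)
= 167/240 = 69.58%

69.58%


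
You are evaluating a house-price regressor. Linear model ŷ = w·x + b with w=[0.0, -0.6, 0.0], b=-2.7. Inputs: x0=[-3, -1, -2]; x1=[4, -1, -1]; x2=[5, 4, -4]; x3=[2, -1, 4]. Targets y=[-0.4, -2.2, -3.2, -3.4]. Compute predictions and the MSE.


ŷ0 = (0.0)·(-3) + (-0.6)·(-1) + (0.0)·(-2) - 2.7 = -2.1
ŷ1 = (0.0)·(4) + (-0.6)·(-1) + (0.0)·(-1) - 2.7 = -2.1
ŷ2 = (0.0)·(5) + (-0.6)·(4) + (0.0)·(-4) - 2.7 = -5.1
ŷ3 = (0.0)·(2) + (-0.6)·(-1) + (0.0)·(4) - 2.7 = -2.1
errors² = [2.89, 0.01, 3.61, 1.69]
MSE = 8.2000/4 = 2.05

2.05


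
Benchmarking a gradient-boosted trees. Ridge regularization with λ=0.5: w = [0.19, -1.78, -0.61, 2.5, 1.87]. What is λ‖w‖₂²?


‖w‖₂² = (0.19)² + (-1.78)² + (-0.61)² + (2.5)² + (1.87)²
     = 0.0361 + 3.1684 + 0.3721 + 6.25 + 3.4969
     = 13.3235
λ·‖w‖₂² = 0.5·13.3235 = 6.66175

6.66175


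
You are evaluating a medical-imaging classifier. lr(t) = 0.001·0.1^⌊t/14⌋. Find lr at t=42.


n_drops = ⌊42/14⌋ = 3
lr = 0.001·0.1^3 = 0.001·0.001 = 0.000001

0.000001


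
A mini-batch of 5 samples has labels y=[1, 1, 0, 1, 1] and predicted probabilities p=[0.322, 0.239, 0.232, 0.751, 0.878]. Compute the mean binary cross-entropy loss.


L[0] = -ln(0.322) = 1.1332
L[1] = -ln(0.239) = 1.4313
L[2] = -ln(1-0.232) = -ln(0.768) = 0.264
L[3] = -ln(0.751) = 0.2863
L[4] = -ln(0.878) = 0.1301
mean = (1.1332 + 1.4313 + 0.264 + 0.2863 + 0.1301)/5 = 0.649

0.649


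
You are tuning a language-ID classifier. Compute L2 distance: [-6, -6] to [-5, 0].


d = √((-6+ 5)² + (-6-0)²)
  = √(1 + 36)
  = √37 = 6.0828

6.0828


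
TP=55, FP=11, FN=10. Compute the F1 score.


Precision = 55/66 = 0.8333
Recall = 55/65 = 0.8462
F1 = 2·P·R/(P+R) = 2·TP/(2·TP+FP+FN) = 110/(110+11+10) = 110/131 = 0.8397

0.8397


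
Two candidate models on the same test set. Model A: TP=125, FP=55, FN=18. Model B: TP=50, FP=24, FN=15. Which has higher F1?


Model A: P=125/180=0.6944, R=125/143=0.8741, F1=2PR/(P+R)=2TP/(2TP+FP+FN)=250/323=0.774
Model B: P=50/74=0.6757, R=50/65=0.7692, F1=2PR/(P+R)=2TP/(2TP+FP+FN)=100/139=0.7194
0.774 > 0.7194 → Model A

Model A


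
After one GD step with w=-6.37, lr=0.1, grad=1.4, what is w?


w_new = w - α·∇
= -6.37 - 0.1·1.4
= -6.37 - 0.14
= -6.51

-6.51


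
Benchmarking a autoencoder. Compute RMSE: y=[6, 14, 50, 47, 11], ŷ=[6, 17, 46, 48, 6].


MSE = 51/5 = 10.2
RMSE = √(51/5) = 3.1937

3.1937


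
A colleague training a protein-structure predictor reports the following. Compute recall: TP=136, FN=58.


Recall = TP/(TP+FN)
= 136/(136+58)
= 136/194 = 70.1%

70.1%


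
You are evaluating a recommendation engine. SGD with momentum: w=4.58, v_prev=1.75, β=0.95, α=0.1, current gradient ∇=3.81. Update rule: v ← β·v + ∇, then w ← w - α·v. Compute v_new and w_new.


v_new = 0.95·1.75 + 3.81 = 1.6625 + 3.81 = 5.4725
w_new = 4.58 - 0.1·5.4725 = 4.58 - 0.54725 = 4.03275

v_new=5.4725, w_new=4.03275


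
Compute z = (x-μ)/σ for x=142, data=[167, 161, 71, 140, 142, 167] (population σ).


μ = 141.3333, σ = 33.3
z = (142 - 141.3333)/33.3 = 0.02

0.02


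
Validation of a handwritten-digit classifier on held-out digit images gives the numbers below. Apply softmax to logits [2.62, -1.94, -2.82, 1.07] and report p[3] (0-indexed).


Exponentials: e^2.62=13.7357, e^-1.94=0.1437, e^-2.82=0.0596, e^1.07=2.9154
Sum = 16.8544
Softmax = [0.815, 0.0085, 0.0035, 0.173]
p[3] = 2.9154/16.8544 = 0.173

0.173


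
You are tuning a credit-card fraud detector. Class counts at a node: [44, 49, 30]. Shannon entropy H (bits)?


Probabilities: [44/123, 49/123, 30/123] ≈ [0.3577, 0.3984, 0.2439]
H = -((44/123)·log₂(44/123) + (49/123)·log₂(49/123) + (30/123)·log₂(30/123))
  = 1.556 bits

1.556 bits


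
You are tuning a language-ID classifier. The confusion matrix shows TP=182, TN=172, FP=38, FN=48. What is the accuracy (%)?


Accuracy = (TP+TN)/(TP+TN+FP+FN)
= (182+172)/(440)
= 354/440 = 80.45%

80.45%


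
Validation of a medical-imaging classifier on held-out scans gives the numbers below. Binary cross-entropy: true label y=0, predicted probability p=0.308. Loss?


BCE = -[y·ln(p) + (1-y)·ln(1-p)]
= -0 - 1·ln(1-0.308)
= -ln(0.692) = 0.3682

0.3682


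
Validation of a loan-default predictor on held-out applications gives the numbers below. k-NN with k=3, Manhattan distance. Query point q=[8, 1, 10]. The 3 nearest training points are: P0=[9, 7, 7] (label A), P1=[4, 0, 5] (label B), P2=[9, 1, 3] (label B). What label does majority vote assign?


d(q,P0) = 10  (label A)
d(q,P1) = 10  (label B)
d(q,P2) = 8  (label B)
Votes: A=1, B=2
Majority → B

B


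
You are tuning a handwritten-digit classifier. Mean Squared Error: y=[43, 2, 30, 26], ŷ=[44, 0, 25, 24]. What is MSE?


Squared errors: (43-44)²=1, (2-0)²=4, (30-25)²=25, (26-24)²=4
Sum = 34
MSE = 34/4 = 17/2

17/2


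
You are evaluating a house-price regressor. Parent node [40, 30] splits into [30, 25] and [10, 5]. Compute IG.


Parent = [40, 30], H_parent = 0.9852
H_left = 0.994 (n=55), H_right = 0.9183 (n=15)
H_children = (55/70)·0.994 + (15/70)·0.9183 = 0.9778
IG = 0.9852 - 0.9778 = 0.0074

0.0074


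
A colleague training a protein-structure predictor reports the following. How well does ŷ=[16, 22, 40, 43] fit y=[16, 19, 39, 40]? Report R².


ȳ = 28.5
SS_res = Σ(y-ŷ)² = 19
SS_tot = Σ(y-ȳ)² = 489
R² = 1 - SS_res/SS_tot = 1 - 0.0389 = 0.9611

0.9611


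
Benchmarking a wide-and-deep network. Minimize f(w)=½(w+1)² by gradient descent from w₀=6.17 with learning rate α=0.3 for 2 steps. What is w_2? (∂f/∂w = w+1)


step 1: grad = 6.17+1 = 7.17; w = 6.17 - 0.3·(7.17) = 4.019
step 2: grad = 4.019+1 = 5.019; w = 4.019 - 0.3·(5.019) = 2.5133

2.5133


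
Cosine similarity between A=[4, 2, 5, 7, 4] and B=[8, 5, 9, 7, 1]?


A·B = 4·8 + 2·5 + 5·9 + 7·7 + 4·1 = 140
‖A‖ = √110 = 10.4881, ‖B‖ = √220 = 14.8324
cos = 140/(√110·√220) = 140/√24200 = 0.9

0.9


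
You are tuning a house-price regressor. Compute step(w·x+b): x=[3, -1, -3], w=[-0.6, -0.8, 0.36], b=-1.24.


z = (3)·(-0.6) + (-1)·(-0.8) + (-3)·(0.36) - 1.24
  = -3.32
step(z) = 0 (z<0)

0


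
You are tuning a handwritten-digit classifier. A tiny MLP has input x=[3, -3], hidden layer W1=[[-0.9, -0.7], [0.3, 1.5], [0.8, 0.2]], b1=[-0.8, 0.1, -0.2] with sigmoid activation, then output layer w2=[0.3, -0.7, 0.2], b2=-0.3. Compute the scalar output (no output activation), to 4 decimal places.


z1[0] = (-0.9)·(3) + (-0.7)·(-3) - 0.8 = -1.4
z1[1] = (0.3)·(3) + (1.5)·(-3) + 0.1 = -3.5
z1[2] = (0.8)·(3) + (0.2)·(-3) - 0.2 = 1.6
h = sigmoid(z1) = [0.1978, 0.0293, 0.832]
output = (0.3)·(0.1978) + (-0.7)·(0.0293) + (0.2)·(0.832) - 0.3 = -0.0948

-0.0948


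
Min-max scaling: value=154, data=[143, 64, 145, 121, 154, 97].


min=64, max=154
(154-64)/(154-64) = 90/90 = 1.0

1.0


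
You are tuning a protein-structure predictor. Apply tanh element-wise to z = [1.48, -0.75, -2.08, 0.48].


tanh(1.48) = 0.9015
tanh(-0.75) = -0.6351
tanh(-2.08) = -0.9693
tanh(0.48) = 0.4462
result = [0.9015, -0.6351, -0.9693, 0.4462]

[0.9015, -0.6351, -0.9693, 0.4462]


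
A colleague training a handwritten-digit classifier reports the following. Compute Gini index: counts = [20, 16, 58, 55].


Probabilities: [20/149, 16/149, 58/149, 55/149] ≈ [0.1342, 0.1074, 0.3893, 0.3691]
Σpᵢ² = (400 + 256 + 3364 + 3025)/149² = 7045/22201
Gini = 1 - Σpᵢ² = 1 - 7045/22201 = 0.6827

0.6827


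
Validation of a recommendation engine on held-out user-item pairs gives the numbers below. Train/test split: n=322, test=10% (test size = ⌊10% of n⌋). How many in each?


Test = ⌊322·10/100⌋ = 32
Train = 322 - 32 = 290

Train: 290, Test: 32


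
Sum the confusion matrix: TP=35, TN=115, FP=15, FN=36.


Total = TP + TN + FP + FN
= 35 + 115 + 15 + 36
= 201
(Predicted positive: 50, predicted negative: 151)

201


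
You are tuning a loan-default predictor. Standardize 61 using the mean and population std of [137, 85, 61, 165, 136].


μ = 116.8, σ = 38.0126
z = (61 - 116.8)/38.0126 = -1.4679

-1.4679


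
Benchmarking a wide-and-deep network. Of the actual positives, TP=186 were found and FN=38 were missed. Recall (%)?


Recall = TP/(TP+FN)
= 186/(186+38)
= 186/224 = 83.04%

83.04%


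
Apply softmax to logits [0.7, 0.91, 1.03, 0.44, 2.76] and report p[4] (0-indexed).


Exponentials: e^0.7=2.0138, e^0.91=2.4843, e^1.03=2.8011, e^0.44=1.5527, e^2.76=15.7998
Sum = 24.6517
Softmax = [0.0817, 0.1008, 0.1136, 0.063, 0.6409]
p[4] = 15.7998/24.6517 = 0.6409

0.6409


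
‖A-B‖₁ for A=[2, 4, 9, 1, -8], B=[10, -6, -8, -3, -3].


d = |2-10| + |4+ 6| + |9+ 8| + |1+ 3| + |-8+ 3|
  = 8 + 10 + 17 + 4 + 5
  = 44

44


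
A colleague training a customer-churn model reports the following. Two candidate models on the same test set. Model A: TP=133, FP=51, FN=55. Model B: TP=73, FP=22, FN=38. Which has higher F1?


Model A: P=133/184=0.7228, R=133/188=0.7074, F1=2PR/(P+R)=2TP/(2TP+FP+FN)=266/372=0.7151
Model B: P=73/95=0.7684, R=73/111=0.6577, F1=2PR/(P+R)=2TP/(2TP+FP+FN)=146/206=0.7087
0.7151 > 0.7087 → Model A

Model A


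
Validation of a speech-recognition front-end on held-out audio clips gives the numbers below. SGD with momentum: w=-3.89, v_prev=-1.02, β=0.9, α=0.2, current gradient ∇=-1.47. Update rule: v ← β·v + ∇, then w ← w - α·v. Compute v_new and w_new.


v_new = 0.9·-1.02 - 1.47 = -0.918 - 1.47 = -2.388
w_new = -3.89 - 0.2·-2.388 = -3.89 + 0.4776 = -3.4124

v_new=-2.388, w_new=-3.4124


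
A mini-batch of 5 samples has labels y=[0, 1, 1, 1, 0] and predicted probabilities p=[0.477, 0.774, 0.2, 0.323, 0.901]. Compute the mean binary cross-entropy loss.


L[0] = -ln(1-0.477) = -ln(0.523) = 0.6482
L[1] = -ln(0.774) = 0.2562
L[2] = -ln(0.2) = 1.6094
L[3] = -ln(0.323) = 1.1301
L[4] = -ln(1-0.901) = -ln(0.099) = 2.3126
mean = (0.6482 + 0.2562 + 1.6094 + 1.1301 + 2.3126)/5 = 1.1913

1.1913


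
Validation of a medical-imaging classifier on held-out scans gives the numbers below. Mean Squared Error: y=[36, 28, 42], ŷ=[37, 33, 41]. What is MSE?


Squared errors: (36-37)²=1, (28-33)²=25, (42-41)²=1
Sum = 27
MSE = 27/3 = 9

9


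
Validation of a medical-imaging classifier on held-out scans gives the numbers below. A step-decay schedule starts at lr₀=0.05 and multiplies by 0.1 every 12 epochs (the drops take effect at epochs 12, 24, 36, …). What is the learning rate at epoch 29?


n_drops = ⌊29/12⌋ = 2
lr = 0.05·0.1^2 = 0.05·0.01 = 0.0005

0.0005


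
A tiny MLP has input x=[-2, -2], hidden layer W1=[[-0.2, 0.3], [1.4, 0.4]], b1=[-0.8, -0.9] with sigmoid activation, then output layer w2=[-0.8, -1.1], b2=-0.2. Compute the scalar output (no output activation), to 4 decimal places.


z1[0] = (-0.2)·(-2) + (0.3)·(-2) - 0.8 = -1.0
z1[1] = (1.4)·(-2) + (0.4)·(-2) - 0.9 = -4.5
h = sigmoid(z1) = [0.2689, 0.011]
output = (-0.8)·(0.2689) + (-1.1)·(0.011) - 0.2 = -0.4272

-0.4272


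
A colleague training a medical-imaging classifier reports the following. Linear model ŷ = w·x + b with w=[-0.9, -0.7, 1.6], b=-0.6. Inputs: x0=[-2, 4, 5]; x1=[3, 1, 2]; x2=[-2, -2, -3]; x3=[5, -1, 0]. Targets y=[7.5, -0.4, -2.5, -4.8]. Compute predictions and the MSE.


ŷ0 = (-0.9)·(-2) + (-0.7)·(4) + (1.6)·(5) - 0.6 = 6.4
ŷ1 = (-0.9)·(3) + (-0.7)·(1) + (1.6)·(2) - 0.6 = -0.8
ŷ2 = (-0.9)·(-2) + (-0.7)·(-2) + (1.6)·(-3) - 0.6 = -2.2
ŷ3 = (-0.9)·(5) + (-0.7)·(-1) + (1.6)·(0) - 0.6 = -4.4
errors² = [1.21, 0.16, 0.09, 0.16]
MSE = 1.6200/4 = 0.405

0.405


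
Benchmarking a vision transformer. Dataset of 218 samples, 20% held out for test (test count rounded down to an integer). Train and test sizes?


Test = ⌊218·20/100⌋ = 43
Train = 218 - 43 = 175

Train: 175, Test: 43


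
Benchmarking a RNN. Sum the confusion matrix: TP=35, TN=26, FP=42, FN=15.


Total = TP + TN + FP + FN
= 35 + 26 + 42 + 15
= 118
(Predicted positive: 77, predicted negative: 41)

118


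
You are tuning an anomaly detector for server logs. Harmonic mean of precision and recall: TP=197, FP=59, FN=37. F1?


Precision = 197/256 = 0.7695
Recall = 197/234 = 0.8419
F1 = 2·P·R/(P+R) = 2·TP/(2·TP+FP+FN) = 394/(394+59+37) = 394/490 = 0.8041

0.8041


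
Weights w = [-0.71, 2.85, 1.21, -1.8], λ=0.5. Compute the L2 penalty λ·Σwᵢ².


‖w‖₂² = (-0.71)² + (2.85)² + (1.21)² + (-1.8)²
     = 0.5041 + 8.1225 + 1.4641 + 3.24
     = 13.3307
λ·‖w‖₂² = 0.5·13.3307 = 6.66535

6.66535


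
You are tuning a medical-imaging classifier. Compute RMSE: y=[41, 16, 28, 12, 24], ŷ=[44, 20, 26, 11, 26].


MSE = 34/5 = 6.8
RMSE = √(34/5) = 2.6077

2.6077


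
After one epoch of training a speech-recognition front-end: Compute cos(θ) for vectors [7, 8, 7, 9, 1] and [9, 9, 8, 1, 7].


A·B = 7·9 + 8·9 + 7·8 + 9·1 + 1·7 = 207
‖A‖ = √244 = 15.6205, ‖B‖ = √276 = 16.6132
cos = 207/(√244·√276) = 207/√67344 = 0.7977

0.7977


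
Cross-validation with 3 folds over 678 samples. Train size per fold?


Fold size = 678/3 = 226
Training per fold = 678 - 226 = 452

452


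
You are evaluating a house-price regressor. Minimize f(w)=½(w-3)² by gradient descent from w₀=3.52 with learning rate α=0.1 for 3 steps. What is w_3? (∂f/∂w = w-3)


step 1: grad = 3.52-3 = 0.52; w = 3.52 - 0.1·(0.52) = 3.468
step 2: grad = 3.468-3 = 0.468; w = 3.468 - 0.1·(0.468) = 3.4212
step 3: grad = 3.4212-3 = 0.4212; w = 3.4212 - 0.1·(0.4212) = 3.37908

3.37908


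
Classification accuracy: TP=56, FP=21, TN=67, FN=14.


Accuracy = (TP+TN)/(TP+TN+FP+FN)
= (56+67)/(158)
= 123/158 = 77.85%

77.85%


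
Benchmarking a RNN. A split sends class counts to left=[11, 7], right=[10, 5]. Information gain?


Parent = [21, 12], H_parent = 0.9457
H_left = 0.9641 (n=18), H_right = 0.9183 (n=15)
H_children = (18/33)·0.9641 + (15/33)·0.9183 = 0.9433
IG = 0.9457 - 0.9433 = 0.0024

0.0024


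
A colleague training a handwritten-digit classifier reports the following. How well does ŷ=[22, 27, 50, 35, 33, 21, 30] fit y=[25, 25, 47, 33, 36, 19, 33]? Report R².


ȳ = 31.1429
SS_res = Σ(y-ŷ)² = 48
SS_tot = Σ(y-ȳ)² = 504.86
R² = 1 - SS_res/SS_tot = 1 - 0.0951 = 0.9049

0.9049


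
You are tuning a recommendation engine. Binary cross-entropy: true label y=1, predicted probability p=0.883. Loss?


BCE = -[y·ln(p) + (1-y)·ln(1-p)]
= -1·ln(0.883) - 0
= -ln(0.883) = 0.1244

0.1244


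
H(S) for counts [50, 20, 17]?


Probabilities: [50/87, 20/87, 17/87] ≈ [0.5747, 0.2299, 0.1954]
H = -((50/87)·log₂(50/87) + (20/87)·log₂(20/87) + (17/87)·log₂(17/87))
  = 1.4071 bits

1.4071 bits


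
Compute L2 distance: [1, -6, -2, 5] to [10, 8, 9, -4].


d = √((1-10)² + (-6-8)² + (-2-9)² + (5+ 4)²)
  = √(81 + 196 + 121 + 81)
  = √479 = 21.8861

21.8861


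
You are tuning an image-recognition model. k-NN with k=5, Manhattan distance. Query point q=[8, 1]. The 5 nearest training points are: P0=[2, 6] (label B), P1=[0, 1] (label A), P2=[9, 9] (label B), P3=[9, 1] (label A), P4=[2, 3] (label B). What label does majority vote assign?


d(q,P0) = 11  (label B)
d(q,P1) = 8  (label A)
d(q,P2) = 9  (label B)
d(q,P3) = 1  (label A)
d(q,P4) = 8  (label B)
Votes: A=2, B=3
Majority → B

B


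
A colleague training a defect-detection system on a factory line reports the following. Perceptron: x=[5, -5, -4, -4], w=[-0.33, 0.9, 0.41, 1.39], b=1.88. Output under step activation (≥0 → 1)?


z = (5)·(-0.33) + (-5)·(0.9) + (-4)·(0.41) + (-4)·(1.39) + 1.88
  = -11.47
step(z) = 0 (z<0)

0


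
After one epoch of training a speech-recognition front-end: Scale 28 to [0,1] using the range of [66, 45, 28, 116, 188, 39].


min=28, max=188
(28-28)/(188-28) = 0/160 = 0.0

0.0


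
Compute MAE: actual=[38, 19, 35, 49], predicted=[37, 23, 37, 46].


Absolute errors: |38-37|=1, |19-23|=4, |35-37|=2, |49-46|=3
Sum = 10
MAE = 10/4 = 5/2

5/2


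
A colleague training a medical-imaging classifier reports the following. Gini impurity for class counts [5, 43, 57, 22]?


Probabilities: [5/127, 43/127, 57/127, 22/127] ≈ [0.0394, 0.3386, 0.4488, 0.1732]
Σpᵢ² = (25 + 1849 + 3249 + 484)/127² = 5607/16129
Gini = 1 - Σpᵢ² = 1 - 5607/16129 = 0.6524

0.6524
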